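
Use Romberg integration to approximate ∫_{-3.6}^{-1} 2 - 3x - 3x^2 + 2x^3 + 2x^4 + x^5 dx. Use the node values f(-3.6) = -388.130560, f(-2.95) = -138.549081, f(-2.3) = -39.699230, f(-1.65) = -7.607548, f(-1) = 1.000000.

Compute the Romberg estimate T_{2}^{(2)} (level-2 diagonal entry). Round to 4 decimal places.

-227.1625

T_{0}^{(0)} (trapezoid, 1 panel, h=2.6000): -503.269728
T_{1}^{(0)} (trapezoid, 2 panels, h=1.3000): -303.243863
T_{2}^{(0)} (trapezoid, 4 panels, h=0.6500): -246.623740
T_{1}^{(1)} = -303.243863 + (-303.243863 − (-503.269728))/3 = -236.568575
T_{2}^{(1)} = -246.623740 + (-246.623740 − (-303.243863))/3 = -227.750366
T_{2}^{(2)} = -227.750366 + (-227.750366 − (-236.568575))/15 = -227.162485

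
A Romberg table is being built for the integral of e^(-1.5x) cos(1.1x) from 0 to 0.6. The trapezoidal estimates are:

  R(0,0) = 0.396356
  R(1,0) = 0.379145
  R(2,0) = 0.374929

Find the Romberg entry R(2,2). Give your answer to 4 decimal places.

0.3735

Richardson extrapolation on the trapezoidal column (denominator 4−1=3):
R(1,1) = 0.379145 + (0.379145 − 0.396356)/3 = 0.373408
R(2,1) = 0.374929 + (0.374929 − 0.379145)/3 = 0.373524
R(2,2) = (16·0.373524 − 0.373408) / 15 = 0.373532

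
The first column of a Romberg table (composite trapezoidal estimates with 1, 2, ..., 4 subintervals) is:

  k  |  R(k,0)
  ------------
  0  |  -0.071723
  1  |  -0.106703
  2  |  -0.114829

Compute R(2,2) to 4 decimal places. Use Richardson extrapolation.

Richardson extrapolation on the trapezoidal column (denominator 4−1=3):
R(1,1) = -0.106703 + (-0.106703 − (-0.071723))/3 = -0.118363
R(2,1) = -0.114829 + (-0.114829 − (-0.106703))/3 = -0.117538
R(2,2) = -0.117538 + (-0.117538 − (-0.118363))/15 = -0.117483

-0.1175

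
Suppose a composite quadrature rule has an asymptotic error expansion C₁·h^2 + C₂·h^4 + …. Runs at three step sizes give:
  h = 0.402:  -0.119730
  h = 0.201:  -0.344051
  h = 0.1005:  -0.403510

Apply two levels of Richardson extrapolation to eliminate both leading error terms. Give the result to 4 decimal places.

-0.4236

First eliminate the h^2 term (factor 2^2 = 4):
  B₁ = (4·(-0.344051) − (-0.119730))/3 = -0.418825
  B₂ = (4·(-0.403510) − (-0.344051))/3 = -0.423330
Then eliminate the h^4 term (factor 2^4 = 16):
  (16·(-0.423330) − (-0.418825))/15 = -0.423630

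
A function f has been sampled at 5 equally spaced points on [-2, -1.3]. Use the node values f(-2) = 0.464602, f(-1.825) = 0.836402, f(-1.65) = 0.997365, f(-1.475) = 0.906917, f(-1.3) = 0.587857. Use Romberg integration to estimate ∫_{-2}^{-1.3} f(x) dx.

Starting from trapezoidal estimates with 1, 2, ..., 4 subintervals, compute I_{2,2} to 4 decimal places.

0.5843

I_{0,0} (trapezoid, 1 panel, h=0.7000): 0.368361
I_{1,0} (trapezoid, 2 panels, h=0.3500): 0.533258
I_{2,0} (trapezoid, 4 panels, h=0.1750): 0.571710
I_{1,1} = 0.533258 + (0.533258 − 0.368361)/3 = 0.588224
I_{2,1} = 0.571710 + (0.571710 − 0.533258)/3 = 0.584527
I_{2,2} = 0.584527 + (0.584527 − 0.588224)/15 = 0.584281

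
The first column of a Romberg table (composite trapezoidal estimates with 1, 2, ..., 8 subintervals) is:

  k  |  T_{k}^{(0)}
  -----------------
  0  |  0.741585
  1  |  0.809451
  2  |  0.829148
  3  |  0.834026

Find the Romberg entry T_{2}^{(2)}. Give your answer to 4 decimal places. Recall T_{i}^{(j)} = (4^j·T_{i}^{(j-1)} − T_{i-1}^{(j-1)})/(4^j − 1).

Richardson extrapolation on the trapezoidal column (denominator 4−1=3):
T_{1}^{(1)} = (4·0.809451 − 0.741585) / 3 = 0.832073
T_{2}^{(1)} = 0.829148 + (0.829148 − 0.809451)/3 = 0.835714
T_{2}^{(2)} = (16·0.835714 − 0.832073) / 15 = 0.835957

0.8360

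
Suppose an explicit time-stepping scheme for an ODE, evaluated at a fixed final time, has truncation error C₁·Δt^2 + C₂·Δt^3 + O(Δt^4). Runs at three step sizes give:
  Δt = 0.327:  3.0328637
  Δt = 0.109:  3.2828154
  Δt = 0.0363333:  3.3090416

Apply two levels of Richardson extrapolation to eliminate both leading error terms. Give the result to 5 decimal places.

First eliminate the Δt^2 term (factor 3^2 = 9):
  B₁ = (9·3.2828154 − 3.0328637)/8 = 3.3140594
  B₂ = (9·3.3090416 − 3.2828154)/8 = 3.3123199
Then eliminate the Δt^3 term (factor 3^3 = 27):
  (27·3.3123199 − 3.3140594)/26 = 3.3122530

3.31225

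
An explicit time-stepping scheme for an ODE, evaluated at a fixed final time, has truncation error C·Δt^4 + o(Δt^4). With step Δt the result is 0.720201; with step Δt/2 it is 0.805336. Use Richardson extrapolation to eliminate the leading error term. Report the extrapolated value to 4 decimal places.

0.8110

Extrapolated value = (16·A(Δt/2) − A(Δt)) / (16 − 1)
= (16·0.805336 − 0.720201) / 15
= 12.165175 / 15 = 0.811012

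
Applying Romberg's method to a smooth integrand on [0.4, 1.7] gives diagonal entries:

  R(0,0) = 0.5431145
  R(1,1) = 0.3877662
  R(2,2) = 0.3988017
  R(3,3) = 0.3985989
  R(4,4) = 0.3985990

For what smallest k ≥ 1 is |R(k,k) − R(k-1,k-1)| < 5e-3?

|R(1,1) − R(0,0)| = 0.1553483 ≥ 5e-3
|R(2,2) − R(1,1)| = 0.0110355 ≥ 5e-3
|R(3,3) − R(2,2)| = 0.0002028 < 5e-3

k = 3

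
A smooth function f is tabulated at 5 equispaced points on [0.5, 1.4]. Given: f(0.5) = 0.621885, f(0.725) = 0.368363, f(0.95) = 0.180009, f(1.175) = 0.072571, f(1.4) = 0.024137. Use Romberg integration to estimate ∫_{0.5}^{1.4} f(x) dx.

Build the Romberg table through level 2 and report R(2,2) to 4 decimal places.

0.2079

R(0,0) (trapezoid, 1 panel, h=0.9000): 0.290710
R(1,0) (trapezoid, 2 panels, h=0.4500): 0.226359
R(2,0) (trapezoid, 4 panels, h=0.2250): 0.212390
R(1,1) = 0.226359 + (0.226359 − 0.290710)/3 = 0.204909
R(2,1) = 0.212390 + (0.212390 − 0.226359)/3 = 0.207734
R(2,2) = 0.207734 + (0.207734 − 0.204909)/15 = 0.207922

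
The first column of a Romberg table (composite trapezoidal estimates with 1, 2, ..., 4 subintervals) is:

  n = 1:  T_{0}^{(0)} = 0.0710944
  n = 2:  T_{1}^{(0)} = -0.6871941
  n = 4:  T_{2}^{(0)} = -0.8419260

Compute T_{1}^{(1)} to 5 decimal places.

-0.93996

T_{1}^{(1)} = (4·(-0.6871941) − 0.0710944) / 3 = -0.9399569
(Column j=1 coincides with Simpson's rule on the same nodes.)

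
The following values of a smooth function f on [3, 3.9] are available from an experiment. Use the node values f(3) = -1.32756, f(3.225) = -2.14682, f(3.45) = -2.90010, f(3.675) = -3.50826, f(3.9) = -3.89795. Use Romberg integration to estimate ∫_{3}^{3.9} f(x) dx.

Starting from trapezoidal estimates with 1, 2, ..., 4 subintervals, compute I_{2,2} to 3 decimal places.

-2.523

I_{0,0} (trapezoid, 1 panel, h=0.9000): -2.35148
I_{1,0} (trapezoid, 2 panels, h=0.4500): -2.48078
I_{2,0} (trapezoid, 4 panels, h=0.2250): -2.51279
I_{1,1} = -2.48078 + (-2.48078 − (-2.35148))/3 = -2.52388
I_{2,1} = -2.51279 + (-2.51279 − (-2.48078))/3 = -2.52346
I_{2,2} = -2.52346 + (-2.52346 − (-2.52388))/15 = -2.52343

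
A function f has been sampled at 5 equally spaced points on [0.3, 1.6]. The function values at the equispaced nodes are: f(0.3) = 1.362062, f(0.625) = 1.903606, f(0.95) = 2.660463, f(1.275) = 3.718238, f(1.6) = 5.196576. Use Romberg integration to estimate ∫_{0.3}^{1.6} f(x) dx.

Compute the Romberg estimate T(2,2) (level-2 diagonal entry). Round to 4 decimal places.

T(0,0) (trapezoid, 1 panel, h=1.3000): 4.263115
T(1,0) (trapezoid, 2 panels, h=0.6500): 3.860858
T(2,0) (trapezoid, 4 panels, h=0.3250): 3.757528
T(1,1) = 3.860858 + (3.860858 − 4.263115)/3 = 3.726772
T(2,1) = 3.757528 + (3.757528 − 3.860858)/3 = 3.723085
T(2,2) = 3.723085 + (3.723085 − 3.726772)/15 = 3.722839

3.7228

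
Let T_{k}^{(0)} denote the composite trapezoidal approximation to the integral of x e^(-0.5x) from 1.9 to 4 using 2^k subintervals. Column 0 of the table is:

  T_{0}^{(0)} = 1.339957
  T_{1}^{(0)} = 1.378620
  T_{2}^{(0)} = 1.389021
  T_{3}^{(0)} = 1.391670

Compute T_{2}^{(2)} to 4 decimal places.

1.3926

T_{1}^{(1)} = (4·1.378620 − 1.339957) / 3 = 1.391508
T_{2}^{(1)} = 1.389021 + (1.389021 − 1.378620)/3 = 1.392488
T_{2}^{(2)} = 1.392488 + (1.392488 − 1.391508)/15 = 1.392553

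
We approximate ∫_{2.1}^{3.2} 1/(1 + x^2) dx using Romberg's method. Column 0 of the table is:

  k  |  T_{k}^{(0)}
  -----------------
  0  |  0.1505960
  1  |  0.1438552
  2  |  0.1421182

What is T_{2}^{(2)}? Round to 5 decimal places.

Richardson extrapolation on the trapezoidal column (denominator 4−1=3):
T_{1}^{(1)} = 0.1438552 + (0.1438552 − 0.1505960)/3 = 0.1416083
T_{2}^{(1)} = (4·0.1421182 − 0.1438552) / 3 = 0.1415392
T_{2}^{(2)} = 0.1415392 + (0.1415392 − 0.1416083)/15 = 0.1415346

0.14153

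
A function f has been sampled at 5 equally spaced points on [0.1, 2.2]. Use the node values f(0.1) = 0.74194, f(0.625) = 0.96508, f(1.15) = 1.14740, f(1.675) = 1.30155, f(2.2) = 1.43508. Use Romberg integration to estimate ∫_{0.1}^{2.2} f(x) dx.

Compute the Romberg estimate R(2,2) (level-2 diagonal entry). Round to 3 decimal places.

R(0,0) (trapezoid, 1 panel, h=2.1000): 2.28587
R(1,0) (trapezoid, 2 panels, h=1.0500): 2.34771
R(2,0) (trapezoid, 4 panels, h=0.5250): 2.36383
R(1,1) = 2.34771 + (2.34771 − 2.28587)/3 = 2.36832
R(2,1) = 2.36383 + (2.36383 − 2.34771)/3 = 2.36920
R(2,2) = 2.36920 + (2.36920 − 2.36832)/15 = 2.36926

2.369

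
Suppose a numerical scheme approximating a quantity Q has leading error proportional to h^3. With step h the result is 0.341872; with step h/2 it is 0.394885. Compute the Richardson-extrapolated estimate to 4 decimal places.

The leading error scales as h^3; refining by a factor of 2 reduces it by 2^3 = 8.
Extrapolated value = (8·A(h/2) − A(h)) / (8 − 1)
= (8·0.394885 − 0.341872) / 7
= 2.817208 / 7 = 0.402458

0.4025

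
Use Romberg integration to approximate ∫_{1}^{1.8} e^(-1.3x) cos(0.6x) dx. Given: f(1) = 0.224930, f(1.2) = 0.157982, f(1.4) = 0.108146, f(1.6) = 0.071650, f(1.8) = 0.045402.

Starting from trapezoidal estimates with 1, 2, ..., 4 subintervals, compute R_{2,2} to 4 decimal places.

R_{0,0} (trapezoid, 1 panel, h=0.8000): 0.108133
R_{1,0} (trapezoid, 2 panels, h=0.4000): 0.097325
R_{2,0} (trapezoid, 4 panels, h=0.2000): 0.094589
R_{1,1} = 0.097325 + (0.097325 − 0.108133)/3 = 0.093722
R_{2,1} = 0.094589 + (0.094589 − 0.097325)/3 = 0.093677
R_{2,2} = 0.093677 + (0.093677 − 0.093722)/15 = 0.093674

0.0937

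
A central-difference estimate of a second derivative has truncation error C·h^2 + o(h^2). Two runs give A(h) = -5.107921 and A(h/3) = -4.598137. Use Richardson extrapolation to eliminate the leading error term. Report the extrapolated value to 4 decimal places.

Extrapolated value = (9·A(h/3) − A(h)) / (9 − 1)
= (9·(-4.598137) − (-5.107921)) / 8
= -36.275312 / 8 = -4.534414

-4.5344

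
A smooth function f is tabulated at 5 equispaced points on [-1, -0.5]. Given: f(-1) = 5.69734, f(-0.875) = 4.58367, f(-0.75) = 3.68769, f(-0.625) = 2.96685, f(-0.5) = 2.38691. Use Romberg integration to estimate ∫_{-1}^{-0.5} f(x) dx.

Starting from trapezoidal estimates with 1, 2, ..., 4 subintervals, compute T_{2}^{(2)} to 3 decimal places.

1.903

T_{0}^{(0)} (trapezoid, 1 panel, h=0.5000): 2.02106
T_{1}^{(0)} (trapezoid, 2 panels, h=0.2500): 1.93245
T_{2}^{(0)} (trapezoid, 4 panels, h=0.1250): 1.91004
T_{1}^{(1)} = 1.93245 + (1.93245 − 2.02106)/3 = 1.90291
T_{2}^{(1)} = 1.91004 + (1.91004 − 1.93245)/3 = 1.90257
T_{2}^{(2)} = 1.90257 + (1.90257 − 1.90291)/15 = 1.90255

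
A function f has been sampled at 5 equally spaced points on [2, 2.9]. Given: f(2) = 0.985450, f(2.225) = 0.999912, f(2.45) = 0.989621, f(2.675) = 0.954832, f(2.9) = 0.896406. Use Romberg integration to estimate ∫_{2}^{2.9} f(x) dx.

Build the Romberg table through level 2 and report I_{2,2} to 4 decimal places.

0.8760

I_{0,0} (trapezoid, 1 panel, h=0.9000): 0.846835
I_{1,0} (trapezoid, 2 panels, h=0.4500): 0.868747
I_{2,0} (trapezoid, 4 panels, h=0.2250): 0.874191
I_{1,1} = 0.868747 + (0.868747 − 0.846835)/3 = 0.876051
I_{2,1} = 0.874191 + (0.874191 − 0.868747)/3 = 0.876006
I_{2,2} = 0.876006 + (0.876006 − 0.876051)/15 = 0.876003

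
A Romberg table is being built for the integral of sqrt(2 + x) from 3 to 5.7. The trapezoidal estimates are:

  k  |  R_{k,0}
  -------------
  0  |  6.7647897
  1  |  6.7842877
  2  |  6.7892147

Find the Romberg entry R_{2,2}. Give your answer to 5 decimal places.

6.79086

R_{1,1} = (4·6.7842877 − 6.7647897) / 3 = 6.7907870
R_{2,1} = 6.7892147 + (6.7892147 − 6.7842877)/3 = 6.7908570
R_{2,2} = (16·6.7908570 − 6.7907870) / 15 = 6.7908617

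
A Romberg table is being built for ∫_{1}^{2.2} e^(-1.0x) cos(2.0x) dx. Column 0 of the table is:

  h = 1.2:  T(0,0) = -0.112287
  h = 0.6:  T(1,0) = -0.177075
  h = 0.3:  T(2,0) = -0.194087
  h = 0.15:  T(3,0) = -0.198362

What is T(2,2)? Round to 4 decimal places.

Richardson extrapolation on the trapezoidal column (denominator 4−1=3):
T(1,1) = (4·(-0.177075) − (-0.112287)) / 3 = -0.198671
T(2,1) = (4·(-0.194087) − (-0.177075)) / 3 = -0.199758
T(2,2) = -0.199758 + (-0.199758 − (-0.198671))/15 = -0.199830
(Column j=1 coincides with Simpson's rule on the same nodes.)

-0.1998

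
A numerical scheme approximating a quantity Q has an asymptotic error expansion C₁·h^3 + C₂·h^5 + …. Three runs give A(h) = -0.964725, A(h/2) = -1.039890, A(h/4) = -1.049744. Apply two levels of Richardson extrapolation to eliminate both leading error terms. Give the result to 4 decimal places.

-1.0512

First eliminate the h^3 term (factor 2^3 = 8):
  B₁ = (8·(-1.039890) − (-0.964725))/7 = -1.050628
  B₂ = (8·(-1.049744) − (-1.039890))/7 = -1.051152
Then eliminate the h^5 term (factor 2^5 = 32):
  (32·(-1.051152) − (-1.050628))/31 = -1.051169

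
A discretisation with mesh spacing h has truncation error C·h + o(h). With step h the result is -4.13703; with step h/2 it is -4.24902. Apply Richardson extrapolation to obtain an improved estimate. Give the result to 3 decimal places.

The leading error scales as h; refining by a factor of 2 reduces it by 2^1 = 2.
Extrapolated value = (2·A(h/2) − A(h)) / (2 − 1)
= (2·(-4.24902) − (-4.13703)) / 1
= -4.36101 / 1 = -4.36101

-4.361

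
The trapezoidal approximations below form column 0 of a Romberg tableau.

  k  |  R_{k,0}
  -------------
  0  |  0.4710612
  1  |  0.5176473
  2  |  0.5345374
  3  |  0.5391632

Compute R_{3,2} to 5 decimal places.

Richardson extrapolation on the trapezoidal column (denominator 4−1=3):
R_{2,1} = 0.5345374 + (0.5345374 − 0.5176473)/3 = 0.5401674
R_{3,1} = (4·0.5391632 − 0.5345374) / 3 = 0.5407051
R_{3,2} = 0.5407051 + (0.5407051 − 0.5401674)/15 = 0.5407409

0.54074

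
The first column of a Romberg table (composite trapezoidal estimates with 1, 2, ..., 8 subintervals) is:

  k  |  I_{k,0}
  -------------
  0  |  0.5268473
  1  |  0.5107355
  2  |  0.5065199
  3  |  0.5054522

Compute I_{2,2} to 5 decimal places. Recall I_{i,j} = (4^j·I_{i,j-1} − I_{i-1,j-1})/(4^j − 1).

0.50510

Richardson extrapolation on the trapezoidal column (denominator 4−1=3):
I_{1,1} = 0.5107355 + (0.5107355 − 0.5268473)/3 = 0.5053649
I_{2,1} = (4·0.5065199 − 0.5107355) / 3 = 0.5051147
I_{2,2} = 0.5051147 + (0.5051147 − 0.5053649)/15 = 0.5050980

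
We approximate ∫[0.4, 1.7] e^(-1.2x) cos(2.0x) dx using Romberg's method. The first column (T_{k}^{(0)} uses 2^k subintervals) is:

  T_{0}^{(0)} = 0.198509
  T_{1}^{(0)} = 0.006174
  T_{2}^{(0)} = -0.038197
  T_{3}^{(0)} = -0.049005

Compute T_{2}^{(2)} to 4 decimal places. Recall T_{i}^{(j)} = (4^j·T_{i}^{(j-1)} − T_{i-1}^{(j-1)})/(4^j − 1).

-0.0527

Richardson extrapolation on the trapezoidal column (denominator 4−1=3):
T_{1}^{(1)} = (4·0.006174 − 0.198509) / 3 = -0.057938
T_{2}^{(1)} = (4·(-0.038197) − 0.006174) / 3 = -0.052987
T_{2}^{(2)} = -0.052987 + (-0.052987 − (-0.057938))/15 = -0.052657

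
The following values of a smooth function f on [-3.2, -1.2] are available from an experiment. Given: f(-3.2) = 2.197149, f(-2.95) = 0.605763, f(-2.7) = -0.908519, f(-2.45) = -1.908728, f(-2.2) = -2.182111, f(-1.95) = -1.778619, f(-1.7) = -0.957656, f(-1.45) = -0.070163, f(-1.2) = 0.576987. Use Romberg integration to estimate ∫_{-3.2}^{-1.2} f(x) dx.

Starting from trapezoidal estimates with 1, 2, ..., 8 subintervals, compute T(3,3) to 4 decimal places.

-1.4934

T(0,0) (trapezoid, 1 panel, h=2.0000): 2.774136
T(1,0) (trapezoid, 2 panels, h=1.0000): -0.795043
T(2,0) (trapezoid, 4 panels, h=0.5000): -1.330609
T(3,0) (trapezoid, 8 panels, h=0.2500): -1.453241
T(1,1) = -0.795043 + (-0.795043 − 2.774136)/3 = -1.984769
T(2,1) = -1.330609 + (-1.330609 − (-0.795043))/3 = -1.509131
T(3,1) = -1.453241 + (-1.453241 − (-1.330609))/3 = -1.494118
T(2,2) = -1.509131 + (-1.509131 − (-1.984769))/15 = -1.477422
T(3,2) = -1.494118 + (-1.494118 − (-1.509131))/15 = -1.493117
T(3,3) = -1.493117 + (-1.493117 − (-1.477422))/63 = -1.493366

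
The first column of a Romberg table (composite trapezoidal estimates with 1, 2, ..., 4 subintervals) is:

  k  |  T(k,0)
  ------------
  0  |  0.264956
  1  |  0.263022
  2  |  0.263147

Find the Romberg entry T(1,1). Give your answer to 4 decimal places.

T(1,1) = 0.263022 + (0.263022 − 0.264956)/3 = 0.262377

0.2624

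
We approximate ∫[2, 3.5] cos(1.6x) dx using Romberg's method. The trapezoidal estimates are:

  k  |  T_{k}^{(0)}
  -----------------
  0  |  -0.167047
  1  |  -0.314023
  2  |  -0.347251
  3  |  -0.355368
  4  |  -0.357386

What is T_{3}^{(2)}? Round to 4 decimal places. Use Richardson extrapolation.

-0.3581

Richardson extrapolation on the trapezoidal column (denominator 4−1=3):
T_{2}^{(1)} = (4·(-0.347251) − (-0.314023)) / 3 = -0.358327
T_{3}^{(1)} = -0.355368 + (-0.355368 − (-0.347251))/3 = -0.358074
T_{3}^{(2)} = (16·(-0.358074) − (-0.358327)) / 15 = -0.358057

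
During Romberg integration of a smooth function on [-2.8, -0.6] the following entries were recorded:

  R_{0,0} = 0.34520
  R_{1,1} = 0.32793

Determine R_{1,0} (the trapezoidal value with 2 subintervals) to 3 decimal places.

0.332

From R_{1,1} = (4·R_{1,0} − R_{0,0})/3, solve for R_{1,0}:
4·R_{1,0} = 3·0.32793 + 0.34520 = 1.32899
R_{1,0} = 0.33225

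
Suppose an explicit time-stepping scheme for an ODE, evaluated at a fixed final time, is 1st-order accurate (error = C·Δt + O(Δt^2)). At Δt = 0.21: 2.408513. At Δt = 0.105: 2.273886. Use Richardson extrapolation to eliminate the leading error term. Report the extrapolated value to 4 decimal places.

2.1393

Extrapolated value = (2·A(Δt/2) − A(Δt)) / (2 − 1)
= (2·2.273886 − 2.408513) / 1
= 2.139259 / 1 = 2.139259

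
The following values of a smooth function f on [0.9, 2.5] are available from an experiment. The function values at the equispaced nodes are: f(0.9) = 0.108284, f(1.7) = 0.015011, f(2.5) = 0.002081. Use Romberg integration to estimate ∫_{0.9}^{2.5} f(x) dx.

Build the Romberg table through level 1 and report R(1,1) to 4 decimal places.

R(0,0) (trapezoid, 1 panel, h=1.6000): 0.088292
R(1,0) (trapezoid, 2 panels, h=0.8000): 0.056155
R(1,1) = 0.056155 + (0.056155 − 0.088292)/3 = 0.045443

0.0454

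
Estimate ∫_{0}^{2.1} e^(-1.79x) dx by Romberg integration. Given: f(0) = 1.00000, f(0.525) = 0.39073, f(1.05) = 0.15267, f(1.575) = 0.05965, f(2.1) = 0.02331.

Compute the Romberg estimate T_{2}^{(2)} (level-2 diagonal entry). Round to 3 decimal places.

0.546

T_{0}^{(0)} (trapezoid, 1 panel, h=2.1000): 1.07448
T_{1}^{(0)} (trapezoid, 2 panels, h=1.0500): 0.69754
T_{2}^{(0)} (trapezoid, 4 panels, h=0.5250): 0.58522
T_{1}^{(1)} = 0.69754 + (0.69754 − 1.07448)/3 = 0.57189
T_{2}^{(1)} = 0.58522 + (0.58522 − 0.69754)/3 = 0.54778
T_{2}^{(2)} = 0.54778 + (0.54778 − 0.57189)/15 = 0.54617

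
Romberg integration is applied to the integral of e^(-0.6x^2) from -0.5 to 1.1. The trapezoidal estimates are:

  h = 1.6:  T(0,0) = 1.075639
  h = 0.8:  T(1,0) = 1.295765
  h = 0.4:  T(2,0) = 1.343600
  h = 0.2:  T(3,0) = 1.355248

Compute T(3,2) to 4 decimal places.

1.3591

T(2,1) = 1.343600 + (1.343600 − 1.295765)/3 = 1.359545
T(3,1) = 1.355248 + (1.355248 − 1.343600)/3 = 1.359131
T(3,2) = (16·1.359131 − 1.359545) / 15 = 1.359103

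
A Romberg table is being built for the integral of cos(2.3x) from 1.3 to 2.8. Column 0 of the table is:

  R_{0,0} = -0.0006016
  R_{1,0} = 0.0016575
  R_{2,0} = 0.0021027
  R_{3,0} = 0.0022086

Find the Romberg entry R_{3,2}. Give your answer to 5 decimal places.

Richardson extrapolation on the trapezoidal column (denominator 4−1=3):
R_{2,1} = (4·0.0021027 − 0.0016575) / 3 = 0.0022511
R_{3,1} = (4·0.0022086 − 0.0021027) / 3 = 0.0022439
R_{3,2} = (16·0.0022439 − 0.0022511) / 15 = 0.0022434

0.00224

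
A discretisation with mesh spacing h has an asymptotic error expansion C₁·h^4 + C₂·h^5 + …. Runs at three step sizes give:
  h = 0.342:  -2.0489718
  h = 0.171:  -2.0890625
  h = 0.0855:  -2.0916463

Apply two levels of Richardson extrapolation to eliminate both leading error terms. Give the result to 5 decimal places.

First eliminate the h^4 term (factor 2^4 = 16):
  B₁ = (16·(-2.0890625) − (-2.0489718))/15 = -2.0917352
  B₂ = (16·(-2.0916463) − (-2.0890625))/15 = -2.0918186
Then eliminate the h^5 term (factor 2^5 = 32):
  (32·(-2.0918186) − (-2.0917352))/31 = -2.0918213

-2.09182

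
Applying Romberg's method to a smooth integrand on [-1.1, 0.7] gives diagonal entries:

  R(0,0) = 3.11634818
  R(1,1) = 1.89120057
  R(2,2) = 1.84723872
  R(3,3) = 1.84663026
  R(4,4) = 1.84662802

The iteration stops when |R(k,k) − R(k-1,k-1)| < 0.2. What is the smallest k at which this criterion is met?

|R(1,1) − R(0,0)| = 1.22514761 ≥ 0.2
|R(2,2) − R(1,1)| = 0.04396185 < 0.2

k = 2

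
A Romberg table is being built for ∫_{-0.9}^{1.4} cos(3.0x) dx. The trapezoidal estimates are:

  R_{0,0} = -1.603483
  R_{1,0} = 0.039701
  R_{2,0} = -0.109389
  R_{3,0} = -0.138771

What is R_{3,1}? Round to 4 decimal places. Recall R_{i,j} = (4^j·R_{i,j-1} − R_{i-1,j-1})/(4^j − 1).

-0.1486

Richardson extrapolation on the trapezoidal column (denominator 4−1=3):
R_{3,1} = -0.138771 + (-0.138771 − (-0.109389))/3 = -0.148565
(Column j=1 coincides with Simpson's rule on the same nodes.)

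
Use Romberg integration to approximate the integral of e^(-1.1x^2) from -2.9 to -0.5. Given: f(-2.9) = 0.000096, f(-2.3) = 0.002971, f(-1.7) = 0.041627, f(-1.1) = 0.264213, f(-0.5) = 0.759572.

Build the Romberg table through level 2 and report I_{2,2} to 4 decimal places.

I_{0,0} (trapezoid, 1 panel, h=2.4000): 0.911602
I_{1,0} (trapezoid, 2 panels, h=1.2000): 0.505753
I_{2,0} (trapezoid, 4 panels, h=0.6000): 0.413187
I_{1,1} = 0.505753 + (0.505753 − 0.911602)/3 = 0.370470
I_{2,1} = 0.413187 + (0.413187 − 0.505753)/3 = 0.382332
I_{2,2} = 0.382332 + (0.382332 − 0.370470)/15 = 0.383123

0.3831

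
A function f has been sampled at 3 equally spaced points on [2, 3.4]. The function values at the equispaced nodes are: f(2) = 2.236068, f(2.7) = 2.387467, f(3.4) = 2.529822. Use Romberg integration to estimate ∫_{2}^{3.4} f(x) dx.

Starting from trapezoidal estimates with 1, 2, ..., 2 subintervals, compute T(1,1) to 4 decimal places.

T(0,0) (trapezoid, 1 panel, h=1.4000): 3.336123
T(1,0) (trapezoid, 2 panels, h=0.7000): 3.339288
T(1,1) = 3.339288 + (3.339288 − 3.336123)/3 = 3.340343

3.3403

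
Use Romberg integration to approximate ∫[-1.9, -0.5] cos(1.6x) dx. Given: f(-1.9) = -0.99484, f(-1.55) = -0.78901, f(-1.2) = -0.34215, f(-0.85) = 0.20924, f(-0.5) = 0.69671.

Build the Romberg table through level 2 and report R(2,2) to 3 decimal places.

R(0,0) (trapezoid, 1 panel, h=1.4000): -0.20869
R(1,0) (trapezoid, 2 panels, h=0.7000): -0.34385
R(2,0) (trapezoid, 4 panels, h=0.3500): -0.37484
R(1,1) = -0.34385 + (-0.34385 − (-0.20869))/3 = -0.38890
R(2,1) = -0.37484 + (-0.37484 − (-0.34385))/3 = -0.38517
R(2,2) = -0.38517 + (-0.38517 − (-0.38890))/15 = -0.38492

-0.385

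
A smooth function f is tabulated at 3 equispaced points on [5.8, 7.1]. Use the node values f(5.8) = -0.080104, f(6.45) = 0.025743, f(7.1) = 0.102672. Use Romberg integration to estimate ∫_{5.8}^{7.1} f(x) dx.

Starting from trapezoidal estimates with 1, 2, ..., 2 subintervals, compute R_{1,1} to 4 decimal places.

R_{0,0} (trapezoid, 1 panel, h=1.3000): 0.014669
R_{1,0} (trapezoid, 2 panels, h=0.6500): 0.024068
R_{1,1} = 0.024068 + (0.024068 − 0.014669)/3 = 0.027201

0.0272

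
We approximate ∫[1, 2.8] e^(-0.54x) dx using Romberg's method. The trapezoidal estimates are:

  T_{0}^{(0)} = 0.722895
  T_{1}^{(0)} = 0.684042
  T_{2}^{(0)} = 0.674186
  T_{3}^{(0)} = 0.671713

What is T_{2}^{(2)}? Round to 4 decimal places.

0.6709

Richardson extrapolation on the trapezoidal column (denominator 4−1=3):
T_{1}^{(1)} = 0.684042 + (0.684042 − 0.722895)/3 = 0.671091
T_{2}^{(1)} = (4·0.674186 − 0.684042) / 3 = 0.670901
T_{2}^{(2)} = (16·0.670901 − 0.671091) / 15 = 0.670888
(Column j=1 coincides with Simpson's rule on the same nodes.)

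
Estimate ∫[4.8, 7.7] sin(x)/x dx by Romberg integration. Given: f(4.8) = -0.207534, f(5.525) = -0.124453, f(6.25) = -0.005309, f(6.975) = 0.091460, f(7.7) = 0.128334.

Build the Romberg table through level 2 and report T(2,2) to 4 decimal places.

T(0,0) (trapezoid, 1 panel, h=2.9000): -0.114840
T(1,0) (trapezoid, 2 panels, h=1.4500): -0.065118
T(2,0) (trapezoid, 4 panels, h=0.7250): -0.056479
T(1,1) = -0.065118 + (-0.065118 − (-0.114840))/3 = -0.048544
T(2,1) = -0.056479 + (-0.056479 − (-0.065118))/3 = -0.053599
T(2,2) = -0.053599 + (-0.053599 − (-0.048544))/15 = -0.053936

-0.0539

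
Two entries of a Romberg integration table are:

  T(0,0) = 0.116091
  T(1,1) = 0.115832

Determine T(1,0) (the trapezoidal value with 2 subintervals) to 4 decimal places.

0.1159

From T(1,1) = (4·T(1,0) − T(0,0))/3, solve for T(1,0):
4·T(1,0) = 3·0.115832 + 0.116091 = 0.463587
T(1,0) = 0.115897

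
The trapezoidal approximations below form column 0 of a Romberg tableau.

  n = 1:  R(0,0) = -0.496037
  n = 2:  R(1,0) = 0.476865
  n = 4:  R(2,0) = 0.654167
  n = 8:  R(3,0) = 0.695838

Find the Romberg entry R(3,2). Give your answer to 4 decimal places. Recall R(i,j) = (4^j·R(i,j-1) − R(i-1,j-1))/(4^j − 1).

0.7095

Richardson extrapolation on the trapezoidal column (denominator 4−1=3):
R(2,1) = (4·0.654167 − 0.476865) / 3 = 0.713268
R(3,1) = 0.695838 + (0.695838 − 0.654167)/3 = 0.709728
R(3,2) = (16·0.709728 − 0.713268) / 15 = 0.709492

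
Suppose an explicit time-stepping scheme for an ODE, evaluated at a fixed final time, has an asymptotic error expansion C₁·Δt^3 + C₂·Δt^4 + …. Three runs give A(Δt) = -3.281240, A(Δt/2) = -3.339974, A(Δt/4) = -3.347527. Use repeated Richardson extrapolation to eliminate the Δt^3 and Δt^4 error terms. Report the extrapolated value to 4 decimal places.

-3.3486

First eliminate the Δt^3 term (factor 2^3 = 8):
  B₁ = (8·(-3.339974) − (-3.281240))/7 = -3.348365
  B₂ = (8·(-3.347527) − (-3.339974))/7 = -3.348606
Then eliminate the Δt^4 term (factor 2^4 = 16):
  (16·(-3.348606) − (-3.348365))/15 = -3.348622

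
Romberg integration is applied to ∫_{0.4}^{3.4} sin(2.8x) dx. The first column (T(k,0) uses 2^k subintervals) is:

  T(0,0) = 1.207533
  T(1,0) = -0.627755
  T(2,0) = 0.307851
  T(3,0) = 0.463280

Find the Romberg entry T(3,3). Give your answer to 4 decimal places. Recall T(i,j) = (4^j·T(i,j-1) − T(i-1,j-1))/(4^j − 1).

0.5044

Richardson extrapolation on the trapezoidal column (denominator 4−1=3):
T(1,1) = -0.627755 + (-0.627755 − 1.207533)/3 = -1.239518
T(2,1) = 0.307851 + (0.307851 − (-0.627755))/3 = 0.619720
T(3,1) = (4·0.463280 − 0.307851) / 3 = 0.515090
T(2,2) = (16·0.619720 − (-1.239518)) / 15 = 0.743669
T(3,2) = (16·0.515090 − 0.619720) / 15 = 0.508115
T(3,3) = 0.508115 + (0.508115 − 0.743669)/63 = 0.504376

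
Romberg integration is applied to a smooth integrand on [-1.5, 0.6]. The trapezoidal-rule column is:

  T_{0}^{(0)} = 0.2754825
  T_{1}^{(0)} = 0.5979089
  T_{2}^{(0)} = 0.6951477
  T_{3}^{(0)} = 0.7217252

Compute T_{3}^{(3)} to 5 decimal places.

T_{1}^{(1)} = (4·0.5979089 − 0.2754825) / 3 = 0.7053844
T_{2}^{(1)} = 0.6951477 + (0.6951477 − 0.5979089)/3 = 0.7275606
T_{3}^{(1)} = 0.7217252 + (0.7217252 − 0.6951477)/3 = 0.7305844
T_{2}^{(2)} = 0.7275606 + (0.7275606 − 0.7053844)/15 = 0.7290390
T_{3}^{(2)} = 0.7305844 + (0.7305844 − 0.7275606)/15 = 0.7307860
T_{3}^{(3)} = 0.7307860 + (0.7307860 − 0.7290390)/63 = 0.7308137

0.73081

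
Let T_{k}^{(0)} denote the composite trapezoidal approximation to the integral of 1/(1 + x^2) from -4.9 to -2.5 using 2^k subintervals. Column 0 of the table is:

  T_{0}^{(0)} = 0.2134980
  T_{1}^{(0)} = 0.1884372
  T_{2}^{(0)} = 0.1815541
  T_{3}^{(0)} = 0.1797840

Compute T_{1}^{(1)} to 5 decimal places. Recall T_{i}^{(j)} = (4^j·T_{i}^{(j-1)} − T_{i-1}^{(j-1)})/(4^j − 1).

0.18008

T_{1}^{(1)} = (4·0.1884372 − 0.2134980) / 3 = 0.1800836
(Column j=1 coincides with Simpson's rule on the same nodes.)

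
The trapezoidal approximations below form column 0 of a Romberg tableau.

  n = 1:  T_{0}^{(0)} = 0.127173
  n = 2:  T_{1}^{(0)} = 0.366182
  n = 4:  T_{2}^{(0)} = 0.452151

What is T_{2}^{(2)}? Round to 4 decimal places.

Richardson extrapolation on the trapezoidal column (denominator 4−1=3):
T_{1}^{(1)} = 0.366182 + (0.366182 − 0.127173)/3 = 0.445852
T_{2}^{(1)} = 0.452151 + (0.452151 − 0.366182)/3 = 0.480807
T_{2}^{(2)} = 0.480807 + (0.480807 − 0.445852)/15 = 0.483137
(Column j=1 coincides with Simpson's rule on the same nodes.)

0.4831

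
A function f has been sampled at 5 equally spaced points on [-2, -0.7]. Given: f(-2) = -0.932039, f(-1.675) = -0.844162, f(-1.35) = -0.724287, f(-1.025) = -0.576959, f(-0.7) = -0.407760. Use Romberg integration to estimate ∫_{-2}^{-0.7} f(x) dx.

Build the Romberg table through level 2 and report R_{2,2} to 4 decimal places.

R_{0,0} (trapezoid, 1 panel, h=1.3000): -0.870869
R_{1,0} (trapezoid, 2 panels, h=0.6500): -0.906221
R_{2,0} (trapezoid, 4 panels, h=0.3250): -0.914975
R_{1,1} = -0.906221 + (-0.906221 − (-0.870869))/3 = -0.918005
R_{2,1} = -0.914975 + (-0.914975 − (-0.906221))/3 = -0.917893
R_{2,2} = -0.917893 + (-0.917893 − (-0.918005))/15 = -0.917886

-0.9179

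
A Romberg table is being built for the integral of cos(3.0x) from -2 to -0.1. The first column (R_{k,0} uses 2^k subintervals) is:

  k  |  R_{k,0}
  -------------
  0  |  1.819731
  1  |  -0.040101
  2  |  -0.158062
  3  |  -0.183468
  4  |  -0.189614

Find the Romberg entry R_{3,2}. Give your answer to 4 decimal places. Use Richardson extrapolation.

R_{2,1} = (4·(-0.158062) − (-0.040101)) / 3 = -0.197382
R_{3,1} = (4·(-0.183468) − (-0.158062)) / 3 = -0.191937
R_{3,2} = (16·(-0.191937) − (-0.197382)) / 15 = -0.191574

-0.1916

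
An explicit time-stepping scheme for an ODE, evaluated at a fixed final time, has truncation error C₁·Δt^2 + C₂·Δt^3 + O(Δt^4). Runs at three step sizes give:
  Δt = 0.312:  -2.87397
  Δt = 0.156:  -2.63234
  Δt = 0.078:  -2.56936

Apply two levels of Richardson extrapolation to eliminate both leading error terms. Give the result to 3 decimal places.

First eliminate the Δt^2 term (factor 2^2 = 4):
  B₁ = (4·(-2.63234) − (-2.87397))/3 = -2.55180
  B₂ = (4·(-2.56936) − (-2.63234))/3 = -2.54837
Then eliminate the Δt^3 term (factor 2^3 = 8):
  (8·(-2.54837) − (-2.55180))/7 = -2.54788

-2.548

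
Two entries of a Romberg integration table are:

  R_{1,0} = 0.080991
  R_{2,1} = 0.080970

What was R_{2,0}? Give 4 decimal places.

From R_{2,1} = (4·R_{2,0} − R_{1,0})/3, solve for R_{2,0}:
4·R_{2,0} = 3·0.080970 + 0.080991 = 0.323901
R_{2,0} = 0.080975

0.0810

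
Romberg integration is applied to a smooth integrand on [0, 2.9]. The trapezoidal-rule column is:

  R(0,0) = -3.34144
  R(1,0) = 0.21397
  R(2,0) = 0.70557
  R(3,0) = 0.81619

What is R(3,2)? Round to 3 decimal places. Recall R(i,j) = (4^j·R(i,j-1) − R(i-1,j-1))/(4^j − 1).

R(2,1) = (4·0.70557 − 0.21397) / 3 = 0.86944
R(3,1) = (4·0.81619 − 0.70557) / 3 = 0.85306
R(3,2) = (16·0.85306 − 0.86944) / 15 = 0.85197
(Column j=1 coincides with Simpson's rule on the same nodes.)

0.852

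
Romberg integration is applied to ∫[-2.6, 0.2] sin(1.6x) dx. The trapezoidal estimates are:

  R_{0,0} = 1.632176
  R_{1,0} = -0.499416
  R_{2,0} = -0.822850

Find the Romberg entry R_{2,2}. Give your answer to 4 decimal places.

-0.9120

R_{1,1} = (4·(-0.499416) − 1.632176) / 3 = -1.209947
R_{2,1} = (4·(-0.822850) − (-0.499416)) / 3 = -0.930661
R_{2,2} = -0.930661 + (-0.930661 − (-1.209947))/15 = -0.912042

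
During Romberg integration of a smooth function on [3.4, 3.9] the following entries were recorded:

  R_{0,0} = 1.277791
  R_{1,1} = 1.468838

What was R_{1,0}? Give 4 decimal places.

From R_{1,1} = (4·R_{1,0} − R_{0,0})/3, solve for R_{1,0}:
4·R_{1,0} = 3·1.468838 + 1.277791 = 5.684305
R_{1,0} = 1.421076

1.4211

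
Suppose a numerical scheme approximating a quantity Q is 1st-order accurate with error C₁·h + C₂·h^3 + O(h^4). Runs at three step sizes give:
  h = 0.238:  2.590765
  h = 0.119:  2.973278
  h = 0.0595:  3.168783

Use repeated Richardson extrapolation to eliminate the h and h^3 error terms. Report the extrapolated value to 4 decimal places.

3.3655

First eliminate the h term (factor 2^1 = 2):
  B₁ = (2·2.973278 − 2.590765)/1 = 3.355791
  B₂ = (2·3.168783 − 2.973278)/1 = 3.364288
Then eliminate the h^3 term (factor 2^3 = 8):
  (8·3.364288 − 3.355791)/7 = 3.365502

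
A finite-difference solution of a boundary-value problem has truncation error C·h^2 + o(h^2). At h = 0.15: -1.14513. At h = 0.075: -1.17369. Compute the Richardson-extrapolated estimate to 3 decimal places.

Extrapolated value = (4·A(h/2) − A(h)) / (4 − 1)
= (4·(-1.17369) − (-1.14513)) / 3
= -3.54963 / 3 = -1.18321

-1.183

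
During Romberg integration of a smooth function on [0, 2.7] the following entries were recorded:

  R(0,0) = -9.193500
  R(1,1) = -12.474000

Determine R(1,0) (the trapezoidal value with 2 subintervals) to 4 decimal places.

-11.6539

From R(1,1) = (4·R(1,0) − R(0,0))/3, solve for R(1,0):
4·R(1,0) = 3·(-12.474000) + (-9.193500) = -46.615500
R(1,0) = -11.653875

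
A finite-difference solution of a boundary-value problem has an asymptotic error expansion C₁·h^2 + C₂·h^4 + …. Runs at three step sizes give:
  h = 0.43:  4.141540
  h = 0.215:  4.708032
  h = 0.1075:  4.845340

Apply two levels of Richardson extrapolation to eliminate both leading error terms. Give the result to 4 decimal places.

4.8907

First eliminate the h^2 term (factor 2^2 = 4):
  B₁ = (4·4.708032 − 4.141540)/3 = 4.896863
  B₂ = (4·4.845340 − 4.708032)/3 = 4.891109
Then eliminate the h^4 term (factor 2^4 = 16):
  (16·4.891109 − 4.896863)/15 = 4.890725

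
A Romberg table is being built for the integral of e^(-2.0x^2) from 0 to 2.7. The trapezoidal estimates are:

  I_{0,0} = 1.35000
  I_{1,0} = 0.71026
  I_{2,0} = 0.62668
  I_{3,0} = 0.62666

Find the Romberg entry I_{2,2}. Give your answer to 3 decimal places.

Richardson extrapolation on the trapezoidal column (denominator 4−1=3):
I_{1,1} = (4·0.71026 − 1.35000) / 3 = 0.49701
I_{2,1} = 0.62668 + (0.62668 − 0.71026)/3 = 0.59882
I_{2,2} = (16·0.59882 − 0.49701) / 15 = 0.60561

0.606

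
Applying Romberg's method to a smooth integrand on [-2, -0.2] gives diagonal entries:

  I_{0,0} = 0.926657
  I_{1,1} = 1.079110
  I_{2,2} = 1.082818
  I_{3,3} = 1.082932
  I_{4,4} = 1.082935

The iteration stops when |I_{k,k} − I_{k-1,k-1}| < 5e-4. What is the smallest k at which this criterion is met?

k = 3

|I_{1,1} − I_{0,0}| = 0.152453 ≥ 5e-4
|I_{2,2} − I_{1,1}| = 0.003708 ≥ 5e-4
|I_{3,3} − I_{2,2}| = 0.000114 < 5e-4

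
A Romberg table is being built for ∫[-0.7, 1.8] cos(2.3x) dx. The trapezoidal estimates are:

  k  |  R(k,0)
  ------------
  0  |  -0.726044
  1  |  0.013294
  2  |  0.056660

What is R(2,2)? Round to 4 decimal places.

R(1,1) = 0.013294 + (0.013294 − (-0.726044))/3 = 0.259740
R(2,1) = 0.056660 + (0.056660 − 0.013294)/3 = 0.071115
R(2,2) = 0.071115 + (0.071115 − 0.259740)/15 = 0.058540

0.0585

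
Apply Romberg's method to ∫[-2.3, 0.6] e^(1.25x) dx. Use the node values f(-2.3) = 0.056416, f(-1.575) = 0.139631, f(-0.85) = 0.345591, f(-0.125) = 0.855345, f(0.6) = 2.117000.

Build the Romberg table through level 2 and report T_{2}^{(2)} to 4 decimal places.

1.6498

T_{0}^{(0)} (trapezoid, 1 panel, h=2.9000): 3.151453
T_{1}^{(0)} (trapezoid, 2 panels, h=1.4500): 2.076834
T_{2}^{(0)} (trapezoid, 4 panels, h=0.7250): 1.759774
T_{1}^{(1)} = 2.076834 + (2.076834 − 3.151453)/3 = 1.718628
T_{2}^{(1)} = 1.759774 + (1.759774 − 2.076834)/3 = 1.654087
T_{2}^{(2)} = 1.654087 + (1.654087 − 1.718628)/15 = 1.649784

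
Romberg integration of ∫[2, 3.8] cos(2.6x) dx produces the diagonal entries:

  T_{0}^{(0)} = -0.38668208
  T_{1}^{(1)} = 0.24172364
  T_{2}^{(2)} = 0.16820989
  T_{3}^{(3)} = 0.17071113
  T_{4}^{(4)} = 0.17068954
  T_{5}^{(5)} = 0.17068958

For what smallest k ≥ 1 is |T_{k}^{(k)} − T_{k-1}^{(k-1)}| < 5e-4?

|T_{1}^{(1)} − T_{0}^{(0)}| = 0.62840572 ≥ 5e-4
|T_{2}^{(2)} − T_{1}^{(1)}| = 0.07351375 ≥ 5e-4
|T_{3}^{(3)} − T_{2}^{(2)}| = 0.00250124 ≥ 5e-4
|T_{4}^{(4)} − T_{3}^{(3)}| = 0.00002159 < 5e-4

k = 4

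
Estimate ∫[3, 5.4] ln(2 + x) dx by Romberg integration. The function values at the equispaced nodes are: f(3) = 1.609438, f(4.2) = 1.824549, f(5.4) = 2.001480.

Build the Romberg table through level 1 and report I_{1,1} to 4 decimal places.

I_{0,0} (trapezoid, 1 panel, h=2.4000): 4.333102
I_{1,0} (trapezoid, 2 panels, h=1.2000): 4.356010
I_{1,1} = 4.356010 + (4.356010 − 4.333102)/3 = 4.363646

4.3636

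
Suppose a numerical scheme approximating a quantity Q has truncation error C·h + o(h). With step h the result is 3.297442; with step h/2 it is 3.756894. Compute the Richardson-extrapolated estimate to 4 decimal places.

The leading error scales as h; refining by a factor of 2 reduces it by 2^1 = 2.
Extrapolated value = (2·A(h/2) − A(h)) / (2 − 1)
= (2·3.756894 − 3.297442) / 1
= 4.216346 / 1 = 4.216346

4.2163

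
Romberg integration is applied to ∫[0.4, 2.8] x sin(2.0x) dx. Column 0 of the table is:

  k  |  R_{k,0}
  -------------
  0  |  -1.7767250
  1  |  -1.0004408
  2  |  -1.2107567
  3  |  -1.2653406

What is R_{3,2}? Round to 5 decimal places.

R_{2,1} = (4·(-1.2107567) − (-1.0004408)) / 3 = -1.2808620
R_{3,1} = -1.2653406 + (-1.2653406 − (-1.2107567))/3 = -1.2835352
R_{3,2} = -1.2835352 + (-1.2835352 − (-1.2808620))/15 = -1.2837134

-1.28371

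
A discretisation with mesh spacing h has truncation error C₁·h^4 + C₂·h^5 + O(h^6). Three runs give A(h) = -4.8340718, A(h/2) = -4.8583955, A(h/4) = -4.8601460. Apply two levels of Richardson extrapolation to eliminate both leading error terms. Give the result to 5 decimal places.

First eliminate the h^4 term (factor 2^4 = 16):
  B₁ = (16·(-4.8583955) − (-4.8340718))/15 = -4.8600171
  B₂ = (16·(-4.8601460) − (-4.8583955))/15 = -4.8602627
Then eliminate the h^5 term (factor 2^5 = 32):
  (32·(-4.8602627) − (-4.8600171))/31 = -4.8602706

-4.86027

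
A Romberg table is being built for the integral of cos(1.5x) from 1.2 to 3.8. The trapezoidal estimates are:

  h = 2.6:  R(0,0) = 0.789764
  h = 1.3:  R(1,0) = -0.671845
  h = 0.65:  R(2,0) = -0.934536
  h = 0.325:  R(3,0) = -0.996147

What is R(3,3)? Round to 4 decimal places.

-1.0164

R(1,1) = -0.671845 + (-0.671845 − 0.789764)/3 = -1.159048
R(2,1) = -0.934536 + (-0.934536 − (-0.671845))/3 = -1.022100
R(3,1) = (4·(-0.996147) − (-0.934536)) / 3 = -1.016684
R(2,2) = -1.022100 + (-1.022100 − (-1.159048))/15 = -1.012970
R(3,2) = -1.016684 + (-1.016684 − (-1.022100))/15 = -1.016323
R(3,3) = (64·(-1.016323) − (-1.012970)) / 63 = -1.016376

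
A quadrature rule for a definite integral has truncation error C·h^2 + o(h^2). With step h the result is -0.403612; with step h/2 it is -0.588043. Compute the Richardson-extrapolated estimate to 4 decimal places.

The leading error scales as h^2; refining by a factor of 2 reduces it by 2^2 = 4.
Extrapolated value = (4·A(h/2) − A(h)) / (4 − 1)
= (4·(-0.588043) − (-0.403612)) / 3
= -1.948560 / 3 = -0.649520

-0.6495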